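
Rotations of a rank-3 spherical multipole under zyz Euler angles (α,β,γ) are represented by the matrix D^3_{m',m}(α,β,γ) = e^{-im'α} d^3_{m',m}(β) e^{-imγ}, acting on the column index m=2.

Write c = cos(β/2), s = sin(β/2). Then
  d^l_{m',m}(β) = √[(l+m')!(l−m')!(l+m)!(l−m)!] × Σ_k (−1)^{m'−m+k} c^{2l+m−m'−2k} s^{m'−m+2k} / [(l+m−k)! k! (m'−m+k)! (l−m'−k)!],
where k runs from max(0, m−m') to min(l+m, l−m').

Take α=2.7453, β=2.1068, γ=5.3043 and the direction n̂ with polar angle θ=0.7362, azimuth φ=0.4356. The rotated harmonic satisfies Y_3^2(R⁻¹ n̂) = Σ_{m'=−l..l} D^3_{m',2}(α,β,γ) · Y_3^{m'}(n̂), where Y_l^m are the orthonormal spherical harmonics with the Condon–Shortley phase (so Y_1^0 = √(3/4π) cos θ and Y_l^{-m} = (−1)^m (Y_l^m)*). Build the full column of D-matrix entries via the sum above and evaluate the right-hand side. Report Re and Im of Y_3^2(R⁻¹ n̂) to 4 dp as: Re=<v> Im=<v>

Need the full column D^3_{m',2} for m'=−3..3 at α=2.7453, β=2.1068, γ=5.3043.
cos(β/2)=0.494619, sin(β/2)=0.869110
d^3_{-3,2}: single k=5 term ⇒ +0.600786;  D = -0.431774-0.417751i
d^3_{-2,2}: k∈[4..5] ⇒ +0.697928 -0.430971 = +0.266956;  D = +0.105336+0.245296i
d^3_{-1,2}: k∈[3..4] ⇒ +0.502419 -0.775612 = -0.273192;  D = +0.002546+0.273180i
d^3_{0,2}: k∈[2..3] ⇒ +0.247624 -0.764541 = -0.516917;  D = +0.195078-0.478694i
d^3_{1,2}: k∈[1..2] ⇒ +0.081363 -0.502419 = -0.421056;  D = -0.297096+0.298365i
d^3_{2,2}: k∈[0..1] ⇒ +0.014643 -0.226049 = -0.211406;  D = +0.195432-0.080616i
d^3_{3,2}: single k=0 term ⇒ -0.063024;  D = -0.063023-0.000319i
Y_3^{m'}(θ=0.7362,φ=0.4356) and Σ D·Y over m':
  (-0.4318-0.4178i)·(+0.0330-0.1219i)  (+0.1053+0.2453i)·(+0.2199-0.2613i)  (+0.0025+0.2732i)·(+0.3434-0.1598i)  (+0.1951-0.4787i)·(-0.0704+0.0000i)  (-0.2971+0.2984i)·(-0.3434-0.1598i)  (+0.1954-0.0806i)·(+0.2199+0.2613i)  (-0.0630-0.0003i)·(-0.0330-0.1219i)
Y_3^2(R⁻¹ n̂) = +0.268679+0.178431i

Re=0.2687 Im=0.1784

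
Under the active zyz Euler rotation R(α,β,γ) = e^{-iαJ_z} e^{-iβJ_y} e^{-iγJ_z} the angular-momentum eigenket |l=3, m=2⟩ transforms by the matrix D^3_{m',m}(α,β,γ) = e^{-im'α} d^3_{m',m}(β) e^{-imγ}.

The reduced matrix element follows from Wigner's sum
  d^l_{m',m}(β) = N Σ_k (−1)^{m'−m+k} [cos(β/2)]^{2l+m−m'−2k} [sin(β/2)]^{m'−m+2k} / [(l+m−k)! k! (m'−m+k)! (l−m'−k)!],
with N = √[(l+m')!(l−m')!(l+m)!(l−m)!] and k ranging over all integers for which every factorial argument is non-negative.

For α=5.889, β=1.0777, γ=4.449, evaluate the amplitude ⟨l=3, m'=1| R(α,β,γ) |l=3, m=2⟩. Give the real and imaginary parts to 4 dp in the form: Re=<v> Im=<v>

Re=-0.1304 Im=-0.1716

First d^3_{1,2}(β=1.0777), then the phase factors e^{-i(1)α} and e^{-i(2)γ}:
With c≡cos(β/2)=0.858299 and s≡sin(β/2)=0.513149, N=[24·2·120·1]^{1/2}=75.894664
The bounds max(0,m−m')=1 and min(l+m,l−m')=2 give 2 terms
  k=1: (−1)^0·75.8947/(24)·0.8583^5·0.5131^1 = +0.755854
  k=2: (−1)^1·75.8947/(12)·0.8583^3·0.5131^3 = -0.540353
d^3_{1,2}(1.0777) = +0.755854 -0.540353 = +0.215501
D = (+0.923310+0.384056i)·(+0.215501)·(-0.864431-0.502751i) = -0.130389-0.171578i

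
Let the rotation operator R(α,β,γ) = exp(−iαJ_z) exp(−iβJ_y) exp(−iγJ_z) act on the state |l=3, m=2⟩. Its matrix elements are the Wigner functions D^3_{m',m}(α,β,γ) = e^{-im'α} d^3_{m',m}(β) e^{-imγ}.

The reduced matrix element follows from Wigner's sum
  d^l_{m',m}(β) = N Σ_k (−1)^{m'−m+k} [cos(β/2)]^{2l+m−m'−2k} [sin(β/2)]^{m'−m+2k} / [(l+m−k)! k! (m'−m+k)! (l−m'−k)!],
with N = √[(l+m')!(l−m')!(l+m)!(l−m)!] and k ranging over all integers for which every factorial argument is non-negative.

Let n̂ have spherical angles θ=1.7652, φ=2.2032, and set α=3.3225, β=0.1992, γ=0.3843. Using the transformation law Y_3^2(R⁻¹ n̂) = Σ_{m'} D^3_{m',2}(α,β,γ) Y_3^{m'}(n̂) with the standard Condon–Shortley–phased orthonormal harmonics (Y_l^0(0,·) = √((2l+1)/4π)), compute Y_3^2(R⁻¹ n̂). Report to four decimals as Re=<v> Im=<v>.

Need the full column D^3_{m',2} for m'=−3..3 at α=3.3225, β=0.1992, γ=0.3843.
cos(β/2)=0.995044, sin(β/2)=0.099435
d^3_{-3,2}: single k=5 term ⇒ +0.000024;  D = -0.000023+0.000005i
d^3_{-2,2}: k∈[4..5] ⇒ +0.000484 -0.000001 = +0.000483;  D = +0.000444-0.000191i
d^3_{-1,2}: k∈[3..4] ⇒ +0.006126 -0.000031 = +0.006095;  D = -0.005073+0.003380i
d^3_{0,2}: k∈[2..3] ⇒ +0.053090 -0.000530 = +0.052560;  D = +0.037784-0.036536i
d^3_{1,2}: k∈[1..2] ⇒ +0.306727 -0.006126 = +0.300601;  D = -0.174975+0.244428i
d^3_{2,2}: k∈[0..1] ⇒ +0.970630 -0.048464 = +0.922166;  D = +0.393105-0.834181i
d^3_{3,2}: single k=0 term ⇒ -0.237590;  D = +0.060959-0.229637i
Y_3^{m'}(θ=1.7652,φ=2.2032) and Σ D·Y over m':
  (-0.0000+0.0000i)·(+0.3733-0.1264i)  (+0.0004-0.0002i)·(+0.0573-0.1812i)  (-0.0051+0.0034i)·(+0.1525+0.2080i)  (+0.0378-0.0365i)·(+0.2028+0.0000i)  (-0.1750+0.2444i)·(-0.1525+0.2080i)  (+0.3931-0.8342i)·(+0.0573+0.1812i)  (+0.0610-0.2296i)·(-0.3733-0.1264i)
Y_3^2(R⁻¹ n̂) = +0.103909+0.019796i

Re=0.1039 Im=0.0198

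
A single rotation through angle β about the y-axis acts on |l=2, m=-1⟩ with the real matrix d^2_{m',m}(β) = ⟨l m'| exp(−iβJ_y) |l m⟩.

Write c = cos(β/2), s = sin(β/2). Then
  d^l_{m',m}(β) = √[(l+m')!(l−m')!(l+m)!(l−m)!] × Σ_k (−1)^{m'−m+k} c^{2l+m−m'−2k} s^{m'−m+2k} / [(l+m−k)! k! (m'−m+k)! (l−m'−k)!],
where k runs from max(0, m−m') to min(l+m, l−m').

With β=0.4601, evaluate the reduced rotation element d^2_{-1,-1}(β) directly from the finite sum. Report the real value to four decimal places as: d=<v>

d=0.7508

d^2_{-1,-1}(β=0.4601) via Wigner's sum:
With c≡cos(β/2)=0.973655 and s≡sin(β/2)=0.228026, N=[1·6·1·6]^{1/2}=6.000000
k: max(0,(-1)−(-1))=0 … min(2+(-1),2−(-1))=1
  k=0: (−1)^0·6.0000/(6)·0.9737^4·0.2280^0 = +0.898712
  k=1: (−1)^1·6.0000/(2)·0.9737^2·0.2280^2 = -0.147877
d^2_{-1,-1}(0.4601) = +0.898712 -0.147877 = +0.750835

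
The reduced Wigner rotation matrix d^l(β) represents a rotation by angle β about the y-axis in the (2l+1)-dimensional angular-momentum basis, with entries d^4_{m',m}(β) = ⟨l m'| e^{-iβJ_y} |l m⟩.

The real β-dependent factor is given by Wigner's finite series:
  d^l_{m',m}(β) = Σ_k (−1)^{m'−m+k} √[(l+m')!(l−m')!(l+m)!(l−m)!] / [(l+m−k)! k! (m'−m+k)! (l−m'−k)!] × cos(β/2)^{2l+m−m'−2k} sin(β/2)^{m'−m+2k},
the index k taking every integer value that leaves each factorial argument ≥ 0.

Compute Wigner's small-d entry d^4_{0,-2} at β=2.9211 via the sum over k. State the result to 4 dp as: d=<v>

d^4_{0,-2}(β=2.9211) via Wigner's sum:
Half-angle: c=0.110023, s=0.993929. N=√(24·24·2·720)=910.735966
k: max(0,(-2)−(0))=0 … min(4+(-2),4−(0))=2
  k=0: (−1)^2·910.7360/(96)·0.1100^6·0.9939^2 = +0.000017
  k=1: (−1)^3·910.7360/(36)·0.1100^4·0.9939^4 = -0.003618
  k=2: (−1)^4·910.7360/(96)·0.1100^2·0.9939^6 = +0.110719
d^4_{0,-2}(2.9211) = +0.000017 -0.003618 +0.110719 = +0.107118

d=0.1071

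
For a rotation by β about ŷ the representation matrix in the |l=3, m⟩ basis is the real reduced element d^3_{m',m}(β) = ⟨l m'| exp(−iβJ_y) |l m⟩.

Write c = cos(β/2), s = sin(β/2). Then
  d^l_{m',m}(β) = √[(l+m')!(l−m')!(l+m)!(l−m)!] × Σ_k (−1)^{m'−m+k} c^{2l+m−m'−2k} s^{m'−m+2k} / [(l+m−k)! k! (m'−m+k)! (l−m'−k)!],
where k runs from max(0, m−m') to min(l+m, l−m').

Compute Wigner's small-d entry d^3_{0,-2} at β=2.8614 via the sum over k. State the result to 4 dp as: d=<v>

d=-0.1006

d^3_{0,-2}(β=2.8614) via Wigner's sum:
Half-angle: c=0.139638, s=0.990203. N=√(6·6·1·120)=65.726707
k: max(0,(-2)−(0))=0 … min(3+(-2),3−(0))=1
  k=0: (−1)^2·65.7267/(12)·0.1396^4·0.9902^2 = +0.002042
  k=1: (−1)^3·65.7267/(12)·0.1396^2·0.9902^4 = -0.102676
d^3_{0,-2}(2.8614) = +0.002042 -0.102676 = -0.100634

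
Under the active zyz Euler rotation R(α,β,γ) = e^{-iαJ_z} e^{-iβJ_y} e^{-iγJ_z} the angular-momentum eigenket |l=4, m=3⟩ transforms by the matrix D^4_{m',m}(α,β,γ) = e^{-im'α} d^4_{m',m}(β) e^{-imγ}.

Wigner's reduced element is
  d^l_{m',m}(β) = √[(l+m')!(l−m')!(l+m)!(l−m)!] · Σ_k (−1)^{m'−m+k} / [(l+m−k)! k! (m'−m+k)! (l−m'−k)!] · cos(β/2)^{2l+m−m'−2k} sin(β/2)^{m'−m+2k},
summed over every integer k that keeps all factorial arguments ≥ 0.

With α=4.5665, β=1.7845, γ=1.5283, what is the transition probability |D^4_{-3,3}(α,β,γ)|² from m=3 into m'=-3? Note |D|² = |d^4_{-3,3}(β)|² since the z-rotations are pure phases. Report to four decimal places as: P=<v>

First d^4_{-3,3}(β=1.7845), then the phase factors e^{-i(-3)α} and e^{-i(3)γ}:
Half-angle: c=0.627662, s=0.778486. N=√(1·5040·5040·1)=5040.000000
Admissible k: 6..7 (factorial args all ≥0)
  k=6: (−1)^0·5040.0000/(720)·0.6277^2·0.7785^6 = +0.613839
  k=7: (−1)^1·5040.0000/(5040)·0.6277^0·0.7785^8 = -0.134898
d^4_{-3,3}(1.7845) = +0.613839 -0.134898 = +0.478941
|D^4_{-3,3}|² = |d^4_{-3,3}(β)|² = (+0.478941)² = 0.229384 (the z-rotation phases have unit modulus)

P=0.2294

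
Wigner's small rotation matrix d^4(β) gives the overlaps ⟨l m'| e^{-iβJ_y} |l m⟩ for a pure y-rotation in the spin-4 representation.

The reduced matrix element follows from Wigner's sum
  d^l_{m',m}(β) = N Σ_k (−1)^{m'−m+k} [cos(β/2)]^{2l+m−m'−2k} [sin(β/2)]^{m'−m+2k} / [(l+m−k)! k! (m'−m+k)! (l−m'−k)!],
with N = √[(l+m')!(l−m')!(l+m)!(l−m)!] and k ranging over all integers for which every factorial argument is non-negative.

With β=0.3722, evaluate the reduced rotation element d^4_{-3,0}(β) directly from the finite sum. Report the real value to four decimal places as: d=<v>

d^4_{-3,0}(β=0.3722) via Wigner's sum:
With c≡cos(β/2)=0.982733 and s≡sin(β/2)=0.185028, N=[1·5040·24·24]^{1/2}=1703.830978
k: max(0,(0)−(-3))=3 … min(4+(0),4−(-3))=4
  k=3: (−1)^0·1703.8310/(144)·0.9827^5·0.1850^3 = +0.068699
  k=4: (−1)^1·1703.8310/(144)·0.9827^3·0.1850^5 = -0.002435
d^4_{-3,0}(0.3722) = +0.068699 -0.002435 = +0.066264

d=0.0663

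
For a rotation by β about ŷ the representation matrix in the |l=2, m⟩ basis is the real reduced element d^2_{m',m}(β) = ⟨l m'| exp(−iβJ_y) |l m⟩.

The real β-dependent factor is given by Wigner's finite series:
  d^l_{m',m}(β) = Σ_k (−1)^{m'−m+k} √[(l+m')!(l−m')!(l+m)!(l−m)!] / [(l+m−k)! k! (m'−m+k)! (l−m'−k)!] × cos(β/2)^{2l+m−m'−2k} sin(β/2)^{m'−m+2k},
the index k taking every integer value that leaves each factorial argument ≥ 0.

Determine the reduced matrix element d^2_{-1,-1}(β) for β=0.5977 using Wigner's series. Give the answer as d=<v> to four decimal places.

d=0.5966

d^2_{-1,-1}(β=0.5977) via Wigner's sum:
c=cos(0.5977/2)=0.955676, s=sin(0.5977/2)=0.294421; N=√[1·6·1·6]=6.000000
k: max(0,(-1)−(-1))=0 … min(2+(-1),2−(-1))=1
  k=0: (−1)^0·6.0000/(6)·0.9557^4·0.2944^0 = +0.834146
  k=1: (−1)^1·6.0000/(2)·0.9557^2·0.2944^2 = -0.237510
d^2_{-1,-1}(0.5977) = +0.834146 -0.237510 = +0.596637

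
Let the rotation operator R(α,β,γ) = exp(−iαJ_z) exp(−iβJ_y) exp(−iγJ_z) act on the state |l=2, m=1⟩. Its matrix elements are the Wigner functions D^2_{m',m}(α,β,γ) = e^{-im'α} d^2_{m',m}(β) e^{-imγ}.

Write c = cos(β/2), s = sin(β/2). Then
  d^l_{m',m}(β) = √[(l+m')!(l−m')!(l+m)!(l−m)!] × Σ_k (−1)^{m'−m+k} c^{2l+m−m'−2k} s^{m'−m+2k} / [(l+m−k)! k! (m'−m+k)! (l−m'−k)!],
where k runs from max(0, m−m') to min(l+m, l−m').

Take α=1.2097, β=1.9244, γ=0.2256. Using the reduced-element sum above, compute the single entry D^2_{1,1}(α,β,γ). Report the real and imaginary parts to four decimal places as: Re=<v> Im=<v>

Split into d^2_{1,1}(β=1.9244) × two z-phases.
Half-angle: c=0.571716, s=0.820451. N=√(6·1·6·1)=6.000000
k∈{0,1} keeps every argument non-negative
  k=0: (−1)^0·6.0000/(6)·0.5717^4·0.8205^0 = +0.106837
  k=1: (−1)^1·6.0000/(2)·0.5717^2·0.8205^2 = -0.660067
d^2_{1,1}(1.9244) = +0.106837 -0.660067 = -0.553230
D = (+0.353300-0.935510i)·(-0.553230)·(+0.974660-0.223691i) = -0.074731+0.548159i

Re=-0.0747 Im=0.5482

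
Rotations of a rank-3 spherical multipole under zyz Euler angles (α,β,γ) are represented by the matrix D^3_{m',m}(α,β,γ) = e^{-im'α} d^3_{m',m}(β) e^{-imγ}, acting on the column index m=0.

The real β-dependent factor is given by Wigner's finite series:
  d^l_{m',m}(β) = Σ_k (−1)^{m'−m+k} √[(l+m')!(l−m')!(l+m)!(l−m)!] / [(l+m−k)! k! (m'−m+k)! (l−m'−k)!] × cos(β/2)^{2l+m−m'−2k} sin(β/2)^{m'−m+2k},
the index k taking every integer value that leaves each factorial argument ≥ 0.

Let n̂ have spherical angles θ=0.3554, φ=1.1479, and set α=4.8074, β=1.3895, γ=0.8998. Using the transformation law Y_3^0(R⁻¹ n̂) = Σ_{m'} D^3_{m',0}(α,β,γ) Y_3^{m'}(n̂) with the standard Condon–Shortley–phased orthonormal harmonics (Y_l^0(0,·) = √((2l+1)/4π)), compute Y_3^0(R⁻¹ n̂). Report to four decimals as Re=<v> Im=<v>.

Re=0.1397 Im=0.0000

Need the full column D^3_{m',0} for m'=−3..3 at α=4.8074, β=1.3895, γ=0.8998.
cos(β/2)=0.768214, sin(β/2)=0.640193
d^3_{-3,0}: single k=3 term ⇒ +0.531979;  D = -0.149587+0.510515i
d^3_{-2,0}: k∈[2..3] ⇒ +0.781828 -0.542962 = +0.238866;  D = -0.234567-0.045117i
d^3_{-1,0}: k∈[1..3] ⇒ +0.593352 -1.236209 +0.286173 = -0.356684;  D = -0.033838+0.355075i
d^3_{0,0}: k∈[0..3] ⇒ +0.205538 -1.284675 +0.892178 -0.068844 = -0.255803;  D = -0.255803+0.000000i
d^3_{1,0}: k∈[0..2] ⇒ -0.593352 +1.236209 -0.286173 = +0.356684;  D = +0.033838+0.355075i
d^3_{2,0}: k∈[0..1] ⇒ +0.781828 -0.542962 = +0.238866;  D = -0.234567+0.045117i
d^3_{3,0}: single k=0 term ⇒ -0.531979;  D = +0.149587+0.510515i
Y_3^{m'}(θ=0.3554,φ=1.1479) and Σ D·Y over m':
  (-0.1496+0.5105i)·(-0.0168+0.0052i)  (-0.2346-0.0451i)·(-0.0769-0.0868i)  (-0.0338+0.3551i)·(+0.1567-0.3481i)  (-0.2558+0.0000i)·(+0.4879+0.0000i)  (+0.0338+0.3551i)·(-0.1567-0.3481i)  (-0.2346+0.0451i)·(-0.0769+0.0868i)  (+0.1496+0.5105i)·(+0.0168+0.0052i)
Y_3^0(R⁻¹ n̂) = +0.139736+0.000000i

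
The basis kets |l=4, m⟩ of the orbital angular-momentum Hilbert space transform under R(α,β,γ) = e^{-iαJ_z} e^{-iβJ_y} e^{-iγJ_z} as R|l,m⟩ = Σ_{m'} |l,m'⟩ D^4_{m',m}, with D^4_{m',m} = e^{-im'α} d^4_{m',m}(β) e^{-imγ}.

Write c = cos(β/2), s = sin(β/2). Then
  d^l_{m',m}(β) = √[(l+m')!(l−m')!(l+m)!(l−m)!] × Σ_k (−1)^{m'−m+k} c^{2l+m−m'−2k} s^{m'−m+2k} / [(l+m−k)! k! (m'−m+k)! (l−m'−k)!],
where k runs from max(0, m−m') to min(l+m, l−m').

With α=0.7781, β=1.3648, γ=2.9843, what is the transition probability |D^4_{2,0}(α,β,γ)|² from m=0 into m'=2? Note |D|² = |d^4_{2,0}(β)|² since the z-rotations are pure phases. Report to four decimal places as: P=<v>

D^4_{2,0}(0.7781,1.3648,2.9843) = e^{-i·2·0.7781}·d^4_{2,0}(1.3648)·e^{-i·0·2.9843}. Compute d first:
With c≡cos(β/2)=0.776061 and s≡sin(β/2)=0.630657, N=[720·2·24·24]^{1/2}=910.735966
k∈{0,1,2} keeps every argument non-negative
  k=0: (−1)^2·910.7360/(96)·0.7761^6·0.6307^2 = +0.824299
  k=1: (−1)^3·910.7360/(36)·0.7761^4·0.6307^4 = -1.451604
  k=2: (−1)^4·910.7360/(96)·0.7761^2·0.6307^6 = +0.359480
d^4_{2,0}(1.3648) = +0.824299 -1.451604 +0.359480 = -0.267826
|D^4_{2,0}|² = |d^4_{2,0}(β)|² = (-0.267826)² = 0.071731 (the z-rotation phases have unit modulus)

P=0.0717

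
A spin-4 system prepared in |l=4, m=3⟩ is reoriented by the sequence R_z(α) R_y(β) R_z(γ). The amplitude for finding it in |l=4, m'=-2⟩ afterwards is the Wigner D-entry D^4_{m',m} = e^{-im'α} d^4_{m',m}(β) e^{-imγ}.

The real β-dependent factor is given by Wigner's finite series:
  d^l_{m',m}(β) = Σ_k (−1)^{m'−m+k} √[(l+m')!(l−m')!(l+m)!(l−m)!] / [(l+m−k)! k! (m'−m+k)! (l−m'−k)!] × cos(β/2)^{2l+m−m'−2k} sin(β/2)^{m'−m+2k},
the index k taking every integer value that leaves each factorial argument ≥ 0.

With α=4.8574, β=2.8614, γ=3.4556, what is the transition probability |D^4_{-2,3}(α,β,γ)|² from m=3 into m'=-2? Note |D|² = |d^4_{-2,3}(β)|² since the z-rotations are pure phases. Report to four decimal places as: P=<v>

P=0.2103

First d^4_{-2,3}(β=2.8614), then the phase factors e^{-i(-2)α} and e^{-i(3)γ}:
Half-angle: c=0.139638, s=0.990203. N=√(2·720·5040·1)=2693.993318
The bounds max(0,m−m')=5 and min(l+m,l−m')=6 give 2 terms
  k=5: (−1)^0·2693.9933/(240)·0.1396^3·0.9902^5 = +0.029095
  k=6: (−1)^1·2693.9933/(720)·0.1396^1·0.9902^7 = -0.487683
d^4_{-2,3}(2.8614) = +0.029095 -0.487683 = -0.458588
|D^4_{-2,3}|² = |d^4_{-2,3}(β)|² = (-0.458588)² = 0.210303 (the z-rotation phases have unit modulus)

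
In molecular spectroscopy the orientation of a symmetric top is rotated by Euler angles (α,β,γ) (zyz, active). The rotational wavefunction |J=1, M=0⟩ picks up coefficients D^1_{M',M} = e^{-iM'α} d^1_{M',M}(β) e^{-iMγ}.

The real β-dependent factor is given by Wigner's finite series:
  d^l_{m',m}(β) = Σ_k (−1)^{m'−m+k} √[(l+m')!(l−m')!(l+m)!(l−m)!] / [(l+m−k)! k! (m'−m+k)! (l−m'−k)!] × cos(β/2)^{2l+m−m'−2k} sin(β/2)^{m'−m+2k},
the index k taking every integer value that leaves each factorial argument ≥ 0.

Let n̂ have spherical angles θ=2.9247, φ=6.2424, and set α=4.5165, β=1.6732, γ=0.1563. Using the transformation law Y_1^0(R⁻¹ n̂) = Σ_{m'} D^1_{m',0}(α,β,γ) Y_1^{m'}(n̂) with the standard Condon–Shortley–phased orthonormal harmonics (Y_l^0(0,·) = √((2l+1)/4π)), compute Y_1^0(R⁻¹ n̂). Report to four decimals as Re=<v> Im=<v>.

Re=0.0326 Im=0.0000

Need the full column D^1_{m',0} for m'=−1..1 at α=4.5165, β=1.6732, γ=0.1563.
cos(β/2)=0.669991, sin(β/2)=0.742369
d^1_{-1,0}: single k=1 term ⇒ +0.703402;  D = -0.136909-0.689950i
d^1_{0,0}: k∈[0..1] ⇒ +0.448888 -0.551112 = -0.102225;  D = -0.102225+0.000000i
d^1_{1,0}: single k=0 term ⇒ -0.703402;  D = +0.136909-0.689950i
Y_1^{m'}(θ=2.9247,φ=6.2424) and Σ D·Y over m':
  (-0.1369-0.6899i)·(+0.0743+0.0030i)  (-0.1022+0.0000i)·(-0.4772+0.0000i)  (+0.1369-0.6899i)·(-0.0743+0.0030i)
Y_1^0(R⁻¹ n̂) = +0.032619+0.000000i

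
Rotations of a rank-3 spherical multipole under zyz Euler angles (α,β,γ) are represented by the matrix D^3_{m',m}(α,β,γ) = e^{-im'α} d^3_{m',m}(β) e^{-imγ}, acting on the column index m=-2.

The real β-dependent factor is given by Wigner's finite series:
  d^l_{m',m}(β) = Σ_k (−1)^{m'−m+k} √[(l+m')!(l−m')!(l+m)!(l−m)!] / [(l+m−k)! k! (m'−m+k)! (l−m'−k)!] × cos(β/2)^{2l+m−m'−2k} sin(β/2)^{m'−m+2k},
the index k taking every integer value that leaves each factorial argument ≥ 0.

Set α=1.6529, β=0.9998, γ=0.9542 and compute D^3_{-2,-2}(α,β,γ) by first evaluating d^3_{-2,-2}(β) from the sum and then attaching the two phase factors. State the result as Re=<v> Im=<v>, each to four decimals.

D^3_{-2,-2}(1.6529,0.9998,0.9542) = e^{-i·-2·1.6529}·d^3_{-2,-2}(0.9998)·e^{-i·-2·0.9542}. Compute d first:
c=cos(0.9998/2)=0.877631, s=sin(0.9998/2)=0.479338; N=√[1·120·1·120]=120.000000
The bounds max(0,m−m')=0 and min(l+m,l−m')=1 give 2 terms
  k=0: (−1)^0·120.0000/(120)·0.8776^6·0.4793^0 = +0.456952
  k=1: (−1)^1·120.0000/(24)·0.8776^4·0.4793^2 = -0.681554
d^3_{-2,-2}(0.9998) = +0.456952 -0.681554 = -0.224602
Phases: e^{-i·(-2)·1.6529}=-0.986548-0.163470i, e^{-i·(-2)·0.9542}=-0.331227+0.943551i ⇒ D=-0.108037+0.196912i

Re=-0.1080 Im=0.1969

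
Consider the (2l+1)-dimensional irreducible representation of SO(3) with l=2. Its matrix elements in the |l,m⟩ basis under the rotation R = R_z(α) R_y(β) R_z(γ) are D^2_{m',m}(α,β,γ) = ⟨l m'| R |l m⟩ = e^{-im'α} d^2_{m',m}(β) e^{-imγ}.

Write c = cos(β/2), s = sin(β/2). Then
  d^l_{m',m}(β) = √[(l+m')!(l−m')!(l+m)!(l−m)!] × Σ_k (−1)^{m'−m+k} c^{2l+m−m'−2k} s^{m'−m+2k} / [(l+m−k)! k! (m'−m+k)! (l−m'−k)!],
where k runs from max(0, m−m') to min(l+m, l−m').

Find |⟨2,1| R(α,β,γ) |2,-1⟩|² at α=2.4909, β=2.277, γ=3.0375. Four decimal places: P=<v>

Split into d^2_{1,-1}(β=2.277) × two z-phases.
With c≡cos(β/2)=0.418957 and s≡sin(β/2)=0.908006, N=[6·1·1·6]^{1/2}=6.000000
k: max(0,(-1)−(1))=0 … min(2+(-1),2−(1))=1
  k=0: (−1)^2·6.0000/(2)·0.4190^2·0.9080^2 = +0.434148
  k=1: (−1)^3·6.0000/(6)·0.4190^0·0.9080^4 = -0.679759
d^2_{1,-1}(2.277) = +0.434148 -0.679759 = -0.245611
|D^2_{1,-1}|² = |d^2_{1,-1}(β)|² = (-0.245611)² = 0.060325 (the z-rotation phases have unit modulus)

P=0.0603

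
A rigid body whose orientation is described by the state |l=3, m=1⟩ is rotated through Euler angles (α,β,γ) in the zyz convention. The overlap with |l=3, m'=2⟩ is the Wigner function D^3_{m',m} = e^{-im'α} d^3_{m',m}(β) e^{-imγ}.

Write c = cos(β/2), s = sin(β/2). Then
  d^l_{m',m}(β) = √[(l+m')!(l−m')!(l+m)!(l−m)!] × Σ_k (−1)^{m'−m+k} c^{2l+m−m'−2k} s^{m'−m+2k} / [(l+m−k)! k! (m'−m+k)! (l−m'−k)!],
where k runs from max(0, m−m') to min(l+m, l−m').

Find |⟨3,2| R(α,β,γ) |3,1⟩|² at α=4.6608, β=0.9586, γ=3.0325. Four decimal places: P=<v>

Split into d^3_{2,1}(β=0.9586) × two z-phases.
c=cos(0.9586/2)=0.887318, s=sin(0.9586/2)=0.461158; N=√[120·1·24·2]=75.894664
Admissible k: 0..1 (factorial args all ≥0)
  k=0: (−1)^1·75.8947/(24)·0.8873^5·0.4612^1 = -0.802133
  k=1: (−1)^2·75.8947/(12)·0.8873^3·0.4612^3 = +0.433329
d^3_{2,1}(0.9586) = -0.802133 +0.433329 = -0.368804
|D^3_{2,1}|² = |d^3_{2,1}(β)|² = (-0.368804)² = 0.136016 (the z-rotation phases have unit modulus)

P=0.1360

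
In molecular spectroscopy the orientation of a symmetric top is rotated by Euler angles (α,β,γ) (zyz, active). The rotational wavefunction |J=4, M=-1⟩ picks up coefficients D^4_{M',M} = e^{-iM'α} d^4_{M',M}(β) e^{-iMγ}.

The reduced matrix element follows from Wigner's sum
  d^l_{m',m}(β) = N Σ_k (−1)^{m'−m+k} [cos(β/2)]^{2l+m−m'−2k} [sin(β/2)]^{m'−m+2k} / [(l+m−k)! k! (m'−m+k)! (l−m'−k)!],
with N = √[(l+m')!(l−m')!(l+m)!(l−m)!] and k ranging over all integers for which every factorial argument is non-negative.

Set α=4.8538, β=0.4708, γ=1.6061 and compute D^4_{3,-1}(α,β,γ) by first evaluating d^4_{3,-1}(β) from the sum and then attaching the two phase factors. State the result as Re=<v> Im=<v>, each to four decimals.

Re=0.0313 Im=-0.0128

Split into d^4_{3,-1}(β=0.4708) × two z-phases.
Half-angle: c=0.972421, s=0.233232. N=√(5040·1·6·120)=1904.940944
k: max(0,(-1)−(3))=0 … min(4+(-1),4−(3))=1
  k=0: (−1)^4·1904.9409/(144)·0.9724^4·0.2332^4 = +0.035002
  k=1: (−1)^5·1904.9409/(240)·0.9724^2·0.2332^6 = -0.001208
d^4_{3,-1}(0.4708) = +0.035002 -0.001208 = +0.033794
D = (-0.411622-0.911355i)·(+0.033794)·(-0.035296+0.999377i) = +0.031270-0.012814i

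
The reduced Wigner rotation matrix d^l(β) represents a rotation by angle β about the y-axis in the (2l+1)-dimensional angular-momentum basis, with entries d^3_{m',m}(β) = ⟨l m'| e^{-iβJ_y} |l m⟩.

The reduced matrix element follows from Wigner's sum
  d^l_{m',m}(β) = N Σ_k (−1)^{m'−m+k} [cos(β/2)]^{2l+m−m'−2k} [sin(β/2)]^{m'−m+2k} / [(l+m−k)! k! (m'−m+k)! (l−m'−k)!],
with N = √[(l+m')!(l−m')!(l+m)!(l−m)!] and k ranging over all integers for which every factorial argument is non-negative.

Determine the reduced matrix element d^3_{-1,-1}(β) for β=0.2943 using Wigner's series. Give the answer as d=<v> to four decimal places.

d^3_{-1,-1}(β=0.2943) via Wigner's sum:
Half-angle: c=0.989193, s=0.146620. N=√(2·24·2·24)=48.000000
k∈{0,1,2} keeps every argument non-negative
  k=0: (−1)^0·48.0000/(48)·0.9892^6·0.1466^0 = +0.936885
  k=1: (−1)^1·48.0000/(6)·0.9892^4·0.1466^2 = -0.164664
  k=2: (−1)^2·48.0000/(8)·0.9892^2·0.1466^4 = +0.002713
d^3_{-1,-1}(0.2943) = +0.936885 -0.164664 +0.002713 = +0.774934

d=0.7749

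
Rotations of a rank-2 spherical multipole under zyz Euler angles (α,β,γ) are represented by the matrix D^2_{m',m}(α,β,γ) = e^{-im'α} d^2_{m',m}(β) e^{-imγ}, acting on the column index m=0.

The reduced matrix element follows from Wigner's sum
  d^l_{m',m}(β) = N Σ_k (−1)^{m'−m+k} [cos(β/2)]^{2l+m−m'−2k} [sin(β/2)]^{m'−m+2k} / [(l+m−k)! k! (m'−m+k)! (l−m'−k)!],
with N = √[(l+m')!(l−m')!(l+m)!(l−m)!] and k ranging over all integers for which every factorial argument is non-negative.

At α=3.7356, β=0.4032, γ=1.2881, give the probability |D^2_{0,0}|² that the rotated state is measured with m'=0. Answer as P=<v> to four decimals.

D^2_{0,0}(3.7356,0.4032,1.2881) = e^{-i·0·3.7356}·d^2_{0,0}(0.4032)·e^{-i·0·1.2881}. Compute d first:
c=cos(0.4032/2)=0.979747, s=sin(0.4032/2)=0.200237; N=√[2·2·2·2]=4.000000
k∈{0,1,2} keeps every argument non-negative
  k=0: (−1)^0·4.0000/(4)·0.9797^4·0.2002^0 = +0.921418
  k=1: (−1)^1·4.0000/(1)·0.9797^2·0.2002^2 = -0.153949
  k=2: (−1)^2·4.0000/(4)·0.9797^0·0.2002^4 = +0.001608
d^2_{0,0}(0.4032) = +0.921418 -0.153949 +0.001608 = +0.769076
|D^2_{0,0}|² = |d^2_{0,0}(β)|² = (+0.769076)² = 0.591478 (the z-rotation phases have unit modulus)

P=0.5915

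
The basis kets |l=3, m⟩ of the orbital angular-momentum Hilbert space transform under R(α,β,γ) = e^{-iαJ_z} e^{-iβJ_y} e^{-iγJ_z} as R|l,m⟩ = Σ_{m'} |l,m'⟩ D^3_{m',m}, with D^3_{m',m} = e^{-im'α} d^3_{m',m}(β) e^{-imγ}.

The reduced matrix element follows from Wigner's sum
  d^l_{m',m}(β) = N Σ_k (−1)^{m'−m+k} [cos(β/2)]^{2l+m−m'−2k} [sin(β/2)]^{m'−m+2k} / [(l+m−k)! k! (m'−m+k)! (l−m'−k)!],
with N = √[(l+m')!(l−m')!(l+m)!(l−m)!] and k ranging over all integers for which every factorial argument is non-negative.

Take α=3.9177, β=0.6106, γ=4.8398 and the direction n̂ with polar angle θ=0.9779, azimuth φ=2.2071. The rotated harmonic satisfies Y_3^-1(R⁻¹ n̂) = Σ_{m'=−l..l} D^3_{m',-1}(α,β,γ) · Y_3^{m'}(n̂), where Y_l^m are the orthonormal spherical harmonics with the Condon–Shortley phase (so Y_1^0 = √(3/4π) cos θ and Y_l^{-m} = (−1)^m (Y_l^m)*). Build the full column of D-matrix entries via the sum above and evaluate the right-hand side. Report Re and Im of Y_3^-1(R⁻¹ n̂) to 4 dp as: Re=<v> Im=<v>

Need the full column D^3_{m',-1} for m'=−3..3 at α=3.9177, β=0.6106, γ=4.8398.
cos(β/2)=0.953757, sin(β/2)=0.300579
d^3_{-3,-1}: single k=2 term ⇒ +0.289544;  D = -0.183379-0.224071i
d^3_{-2,-1}: k∈[1..2] ⇒ +0.750149 -0.149012 = +0.601137;  D = +0.597581+0.065292i
d^3_{-1,-1}: k∈[0..2] ⇒ +0.752707 -0.598079 +0.044552 = +0.199179;  D = -0.156457+0.123262i
d^3_{0,-1}: k∈[0..2] ⇒ -0.821747 +0.244851 -0.008106 = -0.585002;  D = -0.074334+0.580260i
d^3_{1,-1}: k∈[0..2] ⇒ +0.448560 -0.059402 +0.000737 = +0.389895;  D = +0.235554+0.310696i
d^3_{2,-1}: k∈[0..1] ⇒ -0.149012 +0.007400 = -0.141612;  D = +0.140105+0.020601i
d^3_{3,-1}: single k=0 term ⇒ +0.028758;  D = +0.023235-0.016945i
Y_3^{m'}(θ=0.9779,φ=2.2071) and Σ D·Y over m':
  (-0.1834-0.2241i)·(+0.2245-0.0789i)  (+0.5976+0.0653i)·(-0.1154+0.3754i)  (-0.1565+0.1233i)·(-0.0894-0.1210i)  (-0.0743+0.5803i)·(-0.3000+0.0000i)  (+0.2356+0.3107i)·(+0.0894-0.1210i)  (+0.1401+0.0206i)·(-0.1154-0.3754i)  (+0.0232-0.0169i)·(-0.2245-0.0789i)
Y_3^-1(R⁻¹ n̂) = -0.057488-0.038940i

Re=-0.0575 Im=-0.0389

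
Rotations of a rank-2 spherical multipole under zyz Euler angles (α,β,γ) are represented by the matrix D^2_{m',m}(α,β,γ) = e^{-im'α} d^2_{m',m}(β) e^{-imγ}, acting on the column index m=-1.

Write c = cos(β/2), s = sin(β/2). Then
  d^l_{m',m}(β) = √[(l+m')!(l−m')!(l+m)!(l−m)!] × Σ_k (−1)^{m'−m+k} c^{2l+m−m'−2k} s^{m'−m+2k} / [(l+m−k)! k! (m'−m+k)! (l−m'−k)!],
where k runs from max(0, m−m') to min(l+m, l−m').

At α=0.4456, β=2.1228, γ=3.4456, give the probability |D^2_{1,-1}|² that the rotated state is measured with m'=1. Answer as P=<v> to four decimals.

P=0.0014

D^2_{1,-1}(0.4456,2.1228,3.4456) = e^{-i·1·0.4456}·d^2_{1,-1}(2.1228)·e^{-i·-1·3.4456}. Compute d first:
With c≡cos(β/2)=0.487650 and s≡sin(β/2)=0.873039, N=[6·1·1·6]^{1/2}=6.000000
The bounds max(0,m−m')=0 and min(l+m,l−m')=1 give 2 terms
  k=0: (−1)^2·6.0000/(2)·0.4877^2·0.8730^2 = +0.543758
  k=1: (−1)^3·6.0000/(6)·0.4877^0·0.8730^4 = -0.580945
d^2_{1,-1}(2.1228) = +0.543758 -0.580945 = -0.037187
|D^2_{1,-1}|² = |d^2_{1,-1}(β)|² = (-0.037187)² = 0.001383 (the z-rotation phases have unit modulus)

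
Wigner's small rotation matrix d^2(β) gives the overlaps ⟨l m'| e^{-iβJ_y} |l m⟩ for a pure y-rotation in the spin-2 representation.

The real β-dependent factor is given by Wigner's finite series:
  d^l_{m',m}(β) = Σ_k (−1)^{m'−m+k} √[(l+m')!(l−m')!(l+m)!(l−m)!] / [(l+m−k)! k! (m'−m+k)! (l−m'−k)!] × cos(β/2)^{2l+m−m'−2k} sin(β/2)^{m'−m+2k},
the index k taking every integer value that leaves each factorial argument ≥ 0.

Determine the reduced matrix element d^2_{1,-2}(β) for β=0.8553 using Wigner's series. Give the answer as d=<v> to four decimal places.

d^2_{1,-2}(β=0.8553) via Wigner's sum:
c=cos(0.8553/2)=0.909943, s=sin(0.8553/2)=0.414734; N=√[6·1·1·24]=12.000000
k: max(0,(-2)−(1))=0 … min(2+(-2),2−(1))=0
  k=0: (−1)^3·12.0000/(6)·0.9099^1·0.4147^3 = -0.129823
d^2_{1,-2}(0.8553) = -0.129823

d=-0.1298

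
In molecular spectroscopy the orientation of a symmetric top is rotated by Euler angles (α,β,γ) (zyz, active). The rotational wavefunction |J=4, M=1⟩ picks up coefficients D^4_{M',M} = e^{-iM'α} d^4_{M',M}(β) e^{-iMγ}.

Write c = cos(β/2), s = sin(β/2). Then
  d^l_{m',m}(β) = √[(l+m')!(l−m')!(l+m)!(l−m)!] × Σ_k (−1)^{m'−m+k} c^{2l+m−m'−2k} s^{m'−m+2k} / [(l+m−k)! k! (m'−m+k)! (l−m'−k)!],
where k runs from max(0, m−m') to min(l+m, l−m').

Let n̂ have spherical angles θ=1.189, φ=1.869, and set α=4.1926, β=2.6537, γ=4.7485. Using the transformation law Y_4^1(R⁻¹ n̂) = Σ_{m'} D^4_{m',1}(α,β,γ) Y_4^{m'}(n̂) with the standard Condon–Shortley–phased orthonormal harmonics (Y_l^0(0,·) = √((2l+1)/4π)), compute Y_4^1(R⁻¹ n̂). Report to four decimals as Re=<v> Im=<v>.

Re=-0.0516 Im=-0.0270

Need the full column D^4_{m',1} for m'=−4..4 at α=4.1926, β=2.6537, γ=4.7485.
cos(β/2)=0.241534, sin(β/2)=0.970392
d^4_{-4,1}: single k=5 term ⇒ +0.090733;  D = +0.077613-0.046997i
d^4_{-3,1}: k∈[4..5] ⇒ +0.039923 -0.386644 = -0.346721;  D = -0.008557-0.346615i
d^4_{-2,1}: k∈[3..5] ⇒ +0.010623 -0.257204 +0.830321 = +0.583740;  D = -0.513643-0.277350i
d^4_{-1,1}: k∈[2..5] ⇒ +0.001870 -0.090537 +0.730688 -0.786283 = -0.144262;  D = -0.122540+0.076128i
d^4_{0,1}: k∈[1..4] ⇒ +0.000208 -0.020156 +0.325340 -0.875235 = -0.569843;  D = -0.020573-0.569471i
d^4_{1,1}: k∈[0..3] ⇒ +0.000012 -0.002805 +0.090537 -0.487125 = -0.399382;  D = +0.353569+0.185728i
d^4_{2,1}: k∈[0..2] ⇒ -0.000197 +0.015935 -0.171469 = -0.155732;  D = -0.131335+0.083688i
d^4_{3,1}: k∈[0..1] ⇒ +0.001484 -0.039923 = -0.038439;  D = -0.001827-0.038395i
d^4_{4,1}: single k=0 term ⇒ -0.005621;  D = +0.005006+0.002557i
Y_4^{m'}(θ=1.189,φ=1.869) and Σ D·Y over m':
  (+0.0776-0.0470i)·(+0.1211-0.3050i)  (-0.0086-0.3466i)·(+0.2907+0.2332i)  (-0.5136-0.2774i)·(+0.0067-0.0046i)  (-0.1225+0.0761i)·(+0.0975+0.3171i)  (-0.0206-0.5695i)·(-0.0519+0.0000i)  (+0.3536+0.1857i)·(-0.0975+0.3171i)  (-0.1313+0.0837i)·(+0.0067+0.0046i)  (-0.0018-0.0384i)·(-0.2907+0.2332i)  (+0.0050+0.0026i)·(+0.1211+0.3050i)
Y_4^1(R⁻¹ n̂) = -0.051640-0.026995i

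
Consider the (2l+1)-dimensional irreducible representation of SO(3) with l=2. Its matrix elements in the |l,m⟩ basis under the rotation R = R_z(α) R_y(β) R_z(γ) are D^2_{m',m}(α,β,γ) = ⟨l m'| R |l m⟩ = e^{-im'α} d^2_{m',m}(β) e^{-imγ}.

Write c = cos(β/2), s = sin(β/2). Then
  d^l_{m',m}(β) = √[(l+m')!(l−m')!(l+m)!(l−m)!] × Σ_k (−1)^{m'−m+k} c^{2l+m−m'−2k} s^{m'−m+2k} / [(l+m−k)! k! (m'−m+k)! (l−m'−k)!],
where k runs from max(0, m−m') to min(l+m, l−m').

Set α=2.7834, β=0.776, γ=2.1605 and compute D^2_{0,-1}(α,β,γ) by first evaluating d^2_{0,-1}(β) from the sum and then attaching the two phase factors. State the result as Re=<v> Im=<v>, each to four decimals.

Re=0.3405 Im=-0.5089

D^2_{0,-1}(2.7834,0.776,2.1605) = e^{-i·0·2.7834}·d^2_{0,-1}(0.776)·e^{-i·-1·2.1605}. Compute d first:
c=cos(0.776/2)=0.925668, s=sin(0.776/2)=0.378338; N=√[2·2·1·6]=4.898979
The bounds max(0,m−m')=0 and min(l+m,l−m')=1 give 2 terms
  k=0: (−1)^1·4.8990/(2)·0.9257^3·0.3783^1 = -0.735056
  k=1: (−1)^2·4.8990/(2)·0.9257^1·0.3783^3 = +0.122792
d^2_{0,-1}(0.776) = -0.735056 +0.122792 = -0.612264
Attach z-rotation phases: D = e^{-i(0)(2.7834)}·(-0.612264)·e^{-i(-1)(2.1605)} = +0.340489-0.508856i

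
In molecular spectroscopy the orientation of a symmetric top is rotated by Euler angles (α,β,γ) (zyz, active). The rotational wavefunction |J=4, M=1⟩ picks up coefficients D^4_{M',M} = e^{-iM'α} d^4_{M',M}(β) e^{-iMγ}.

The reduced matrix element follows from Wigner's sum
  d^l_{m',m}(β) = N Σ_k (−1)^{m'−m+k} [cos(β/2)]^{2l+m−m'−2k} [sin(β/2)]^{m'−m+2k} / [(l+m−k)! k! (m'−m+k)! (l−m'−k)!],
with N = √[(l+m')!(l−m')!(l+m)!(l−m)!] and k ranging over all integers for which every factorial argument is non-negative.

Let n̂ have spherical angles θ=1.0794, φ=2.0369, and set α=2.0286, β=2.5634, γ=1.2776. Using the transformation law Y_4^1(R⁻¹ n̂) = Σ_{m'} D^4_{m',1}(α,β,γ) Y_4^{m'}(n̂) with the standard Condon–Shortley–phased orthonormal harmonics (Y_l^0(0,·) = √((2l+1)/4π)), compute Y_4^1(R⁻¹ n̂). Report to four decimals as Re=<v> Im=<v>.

Re=-0.0339 Im=0.1155

Need the full column D^4_{m',1} for m'=−4..4 at α=2.0286, β=2.5634, γ=1.2776.
cos(β/2)=0.285086, sin(β/2)=0.958502
d^4_{-4,1}: single k=5 term ⇒ +0.140277;  D = +0.119324+0.073753i
d^4_{-3,1}: k∈[4..5] ⇒ +0.073756 -0.500242 = -0.426487;  D = -0.040800+0.424531i
d^4_{-2,1}: k∈[3..5] ⇒ +0.023452 -0.397649 +0.899007 = +0.524810;  D = -0.490799+0.185856i
d^4_{-1,1}: k∈[2..5] ⇒ +0.004932 -0.167262 +0.945369 -0.712433 = +0.070607;  D = +0.051614+0.048180i
d^4_{0,1}: k∈[1..4] ⇒ +0.000656 -0.044497 +0.502990 -0.947637 = -0.488487;  D = -0.141179+0.467641i
d^4_{1,1}: k∈[0..3] ⇒ +0.000044 -0.007398 +0.167262 -0.630246 = -0.470339;  D = +0.463981-0.077072i
d^4_{2,1}: k∈[0..2] ⇒ -0.000622 +0.035178 -0.265099 = -0.230544;  D = -0.134406-0.187311i
d^4_{3,1}: k∈[0..1] ⇒ +0.003915 -0.073756 = -0.069841;  D = -0.032905+0.061604i
d^4_{4,1}: single k=0 term ⇒ -0.012409;  D = +0.012403+0.000407i
Y_4^{m'}(θ=1.0794,φ=2.0369) and Σ D·Y over m':
  (+0.1193+0.0738i)·(-0.0774-0.2560i)  (-0.0408+0.4245i)·(+0.3988+0.0695i)  (-0.4908+0.1859i)·(-0.0866+0.1166i)  (+0.0516+0.0482i)·(+0.1275+0.2534i)  (-0.1412+0.4676i)·(-0.2057+0.0000i)  (+0.4640-0.0771i)·(-0.1275+0.2534i)  (-0.1344-0.1873i)·(-0.0866-0.1166i)  (-0.0329+0.0616i)·(-0.3988+0.0695i)  (+0.0124+0.0004i)·(-0.0774+0.2560i)
Y_4^1(R⁻¹ n̂) = -0.033949+0.115512i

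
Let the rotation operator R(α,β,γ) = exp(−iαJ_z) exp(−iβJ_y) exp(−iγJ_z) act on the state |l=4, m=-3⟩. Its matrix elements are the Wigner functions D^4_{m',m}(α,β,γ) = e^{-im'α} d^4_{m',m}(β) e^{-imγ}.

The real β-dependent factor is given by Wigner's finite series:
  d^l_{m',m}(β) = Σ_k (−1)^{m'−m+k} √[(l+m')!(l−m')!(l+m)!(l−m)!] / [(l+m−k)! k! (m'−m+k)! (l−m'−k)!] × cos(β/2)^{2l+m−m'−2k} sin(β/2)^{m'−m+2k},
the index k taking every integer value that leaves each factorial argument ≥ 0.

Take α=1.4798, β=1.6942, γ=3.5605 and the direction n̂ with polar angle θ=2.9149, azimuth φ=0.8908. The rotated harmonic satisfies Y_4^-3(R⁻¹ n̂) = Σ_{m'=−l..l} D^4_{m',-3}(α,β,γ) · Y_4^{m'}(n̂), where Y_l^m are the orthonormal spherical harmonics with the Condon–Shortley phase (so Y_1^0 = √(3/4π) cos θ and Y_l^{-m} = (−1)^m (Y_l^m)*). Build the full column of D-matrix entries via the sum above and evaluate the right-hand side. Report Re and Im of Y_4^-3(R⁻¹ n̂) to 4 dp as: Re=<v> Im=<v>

Re=0.0265 Im=-0.3290

Need the full column D^4_{m',-3} for m'=−4..4 at α=1.4798, β=1.6942, γ=3.5605.
cos(β/2)=0.662159, sin(β/2)=0.749363
d^4_{-4,-3}: single k=1 term ⇒ +0.118297;  D = -0.074206-0.092129i
d^4_{-3,-3}: k∈[0..1] ⇒ +0.036957 -0.331327 = -0.294370;  D = +0.245084-0.163057i
d^4_{-2,-3}: k∈[0..1] ⇒ -0.156492 +0.601276 = +0.444784;  D = +0.211704+0.391171i
d^4_{-1,-3}: k∈[0..1] ⇒ +0.375690 -0.801933 = -0.426243;  D = -0.391749+0.167976i
d^4_{0,-3}: k∈[0..1] ⇒ -0.633801 +0.811733 = +0.177932;  D = -0.054970-0.169228i
d^4_{1,-3}: k∈[0..1] ⇒ +0.801933 -0.616239 = +0.185694;  D = -0.181092+0.041081i
d^4_{2,-3}: k∈[0..1] ⇒ -0.770077 +0.328756 = -0.441322;  D = -0.058121-0.437478i
d^4_{3,-3}: k∈[0..1] ⇒ +0.543472 -0.099435 = +0.444037;  D = +0.443662-0.018238i
d^4_{4,-3}: single k=0 term ⇒ -0.248516;  D = -0.012399+0.248206i
Y_4^{m'}(θ=2.9149,φ=0.8908) and Σ D·Y over m':
  (-0.0742-0.0921i)·(-0.0010+0.0005i)  (+0.2451-0.1631i)·(+0.0124+0.0063i)  (+0.2117+0.3912i)·(-0.0200-0.0933i)  (-0.3917+0.1680i)·(-0.2376+0.2938i)  (-0.0550-0.1692i)·(+0.6420+0.0000i)  (-0.1811+0.0411i)·(+0.2376+0.2938i)  (-0.0581-0.4375i)·(-0.0200+0.0933i)  (+0.4437-0.0182i)·(-0.0124+0.0063i)  (-0.0124+0.2482i)·(-0.0010-0.0005i)
Y_4^-3(R⁻¹ n̂) = +0.026518-0.328984i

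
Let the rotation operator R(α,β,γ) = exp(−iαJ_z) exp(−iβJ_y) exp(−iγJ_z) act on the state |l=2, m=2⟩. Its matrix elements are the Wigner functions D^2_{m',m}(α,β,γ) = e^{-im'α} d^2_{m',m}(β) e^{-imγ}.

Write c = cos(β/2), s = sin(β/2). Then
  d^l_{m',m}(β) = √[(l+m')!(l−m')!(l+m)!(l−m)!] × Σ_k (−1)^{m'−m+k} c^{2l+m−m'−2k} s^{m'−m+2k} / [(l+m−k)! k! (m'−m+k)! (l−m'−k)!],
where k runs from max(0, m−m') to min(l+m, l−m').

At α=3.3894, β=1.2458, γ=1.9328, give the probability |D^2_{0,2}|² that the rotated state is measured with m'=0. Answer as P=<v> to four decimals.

First d^2_{0,2}(β=1.2458), then the phase factors e^{-i(0)α} and e^{-i(2)γ}:
Half-angle: c=0.812190, s=0.583393. N=√(2·2·24·1)=9.797959
k∈{2} keeps every argument non-negative
  k=2: (−1)^0·9.7980/(4)·0.8122^2·0.5834^2 = +0.549937
d^2_{0,2}(1.2458) = +0.549937
|D^2_{0,2}|² = |d^2_{0,2}(β)|² = (+0.549937)² = 0.302431 (the z-rotation phases have unit modulus)

P=0.3024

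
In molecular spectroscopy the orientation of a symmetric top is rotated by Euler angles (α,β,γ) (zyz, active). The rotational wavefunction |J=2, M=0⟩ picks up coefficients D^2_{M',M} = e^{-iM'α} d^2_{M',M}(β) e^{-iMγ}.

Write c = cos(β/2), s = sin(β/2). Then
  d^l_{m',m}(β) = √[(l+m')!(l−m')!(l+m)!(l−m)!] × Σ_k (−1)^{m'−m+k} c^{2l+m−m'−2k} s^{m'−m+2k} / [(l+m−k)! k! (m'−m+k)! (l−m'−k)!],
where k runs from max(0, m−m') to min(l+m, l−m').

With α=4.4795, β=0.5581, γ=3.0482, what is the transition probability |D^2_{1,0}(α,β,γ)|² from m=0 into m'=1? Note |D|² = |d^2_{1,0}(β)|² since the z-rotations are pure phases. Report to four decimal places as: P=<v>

Split into d^2_{1,0}(β=0.5581) × two z-phases.
Half-angle: c=0.961318, s=0.275443. N=√(6·1·2·2)=4.898979
k∈{0,1} keeps every argument non-negative
  k=0: (−1)^1·4.8990/(2)·0.9613^3·0.2754^1 = -0.599387
  k=1: (−1)^2·4.8990/(2)·0.9613^1·0.2754^3 = +0.049208
d^2_{1,0}(0.5581) = -0.599387 +0.049208 = -0.550179
|D^2_{1,0}|² = |d^2_{1,0}(β)|² = (-0.550179)² = 0.302697 (the z-rotation phases have unit modulus)

P=0.3027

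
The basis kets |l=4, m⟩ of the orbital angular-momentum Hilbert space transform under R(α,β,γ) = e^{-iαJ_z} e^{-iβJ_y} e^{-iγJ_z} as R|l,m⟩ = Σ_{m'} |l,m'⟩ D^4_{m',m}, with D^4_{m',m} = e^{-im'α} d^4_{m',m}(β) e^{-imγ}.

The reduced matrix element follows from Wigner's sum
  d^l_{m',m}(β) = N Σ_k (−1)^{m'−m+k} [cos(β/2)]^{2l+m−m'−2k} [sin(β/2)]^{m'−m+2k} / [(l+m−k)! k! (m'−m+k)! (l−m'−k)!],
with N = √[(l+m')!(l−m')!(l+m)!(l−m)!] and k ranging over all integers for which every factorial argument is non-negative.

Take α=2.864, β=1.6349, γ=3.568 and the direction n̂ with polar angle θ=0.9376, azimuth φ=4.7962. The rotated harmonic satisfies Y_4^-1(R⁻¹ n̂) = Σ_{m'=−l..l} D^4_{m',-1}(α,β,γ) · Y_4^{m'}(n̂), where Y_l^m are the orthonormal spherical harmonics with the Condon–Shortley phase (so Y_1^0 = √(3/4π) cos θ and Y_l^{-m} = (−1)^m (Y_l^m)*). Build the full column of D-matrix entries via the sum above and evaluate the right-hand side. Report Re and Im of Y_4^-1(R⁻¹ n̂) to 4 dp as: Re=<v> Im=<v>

Re=0.0725 Im=0.3200

Need the full column D^4_{m',-1} for m'=−4..4 at α=2.864, β=1.6349, γ=3.568.
cos(β/2)=0.684083, sin(β/2)=0.729404
d^4_{-4,-1}: single k=3 term ⇒ +0.435054;  D = -0.337199+0.274898i
d^4_{-3,-1}: k∈[2..3] ⇒ +0.432773 -0.820025 = -0.387252;  D = -0.355715+0.153072i
d^4_{-2,-1}: k∈[1..3] ⇒ +0.216954 -1.233263 +0.934722 = -0.081587;  D = +0.080912-0.010478i
d^4_{-1,-1}: k∈[0..3] ⇒ +0.047959 -0.817865 +1.859643 -0.704736 = +0.385002;  D = +0.380746+0.057083i
d^4_{0,-1}: k∈[0..3] ⇒ -0.228690 +1.559968 -1.773509 +0.336047 = -0.106184;  D = +0.096676+0.043918i
d^4_{1,-1}: k∈[0..3] ⇒ +0.545243 -1.859643 +1.057103 -0.080121 = -0.337417;  D = -0.257199-0.218400i
d^4_{2,-1}: k∈[0..2] ⇒ -0.822175 +1.402082 -0.318802 = +0.261105;  D = -0.145096-0.217078i
d^4_{3,-1}: k∈[0..1] ⇒ +0.820025 -0.559367 = +0.260659;  D = +0.079916+0.248106i
d^4_{4,-1}: single k=0 term ⇒ -0.494608;  D = +0.016823+0.494322i
Y_4^{m'}(θ=0.9376,φ=4.7962) and Σ D·Y over m':
  (-0.3372+0.2749i)·(+0.1765-0.0615i)  (-0.3557+0.1531i)·(-0.0965-0.3758i)  (+0.0809-0.0105i)·(-0.3110+0.0526i)  (+0.3807+0.0571i)·(-0.0104-0.1235i)  (+0.0967+0.0439i)·(-0.3399+0.0000i)  (-0.2572-0.2184i)·(+0.0104-0.1235i)  (-0.1451-0.2171i)·(-0.3110-0.0526i)  (+0.0799+0.2481i)·(+0.0965-0.3758i)  (+0.0168+0.4943i)·(+0.1765+0.0615i)
Y_4^-1(R⁻¹ n̂) = +0.072479+0.319973i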